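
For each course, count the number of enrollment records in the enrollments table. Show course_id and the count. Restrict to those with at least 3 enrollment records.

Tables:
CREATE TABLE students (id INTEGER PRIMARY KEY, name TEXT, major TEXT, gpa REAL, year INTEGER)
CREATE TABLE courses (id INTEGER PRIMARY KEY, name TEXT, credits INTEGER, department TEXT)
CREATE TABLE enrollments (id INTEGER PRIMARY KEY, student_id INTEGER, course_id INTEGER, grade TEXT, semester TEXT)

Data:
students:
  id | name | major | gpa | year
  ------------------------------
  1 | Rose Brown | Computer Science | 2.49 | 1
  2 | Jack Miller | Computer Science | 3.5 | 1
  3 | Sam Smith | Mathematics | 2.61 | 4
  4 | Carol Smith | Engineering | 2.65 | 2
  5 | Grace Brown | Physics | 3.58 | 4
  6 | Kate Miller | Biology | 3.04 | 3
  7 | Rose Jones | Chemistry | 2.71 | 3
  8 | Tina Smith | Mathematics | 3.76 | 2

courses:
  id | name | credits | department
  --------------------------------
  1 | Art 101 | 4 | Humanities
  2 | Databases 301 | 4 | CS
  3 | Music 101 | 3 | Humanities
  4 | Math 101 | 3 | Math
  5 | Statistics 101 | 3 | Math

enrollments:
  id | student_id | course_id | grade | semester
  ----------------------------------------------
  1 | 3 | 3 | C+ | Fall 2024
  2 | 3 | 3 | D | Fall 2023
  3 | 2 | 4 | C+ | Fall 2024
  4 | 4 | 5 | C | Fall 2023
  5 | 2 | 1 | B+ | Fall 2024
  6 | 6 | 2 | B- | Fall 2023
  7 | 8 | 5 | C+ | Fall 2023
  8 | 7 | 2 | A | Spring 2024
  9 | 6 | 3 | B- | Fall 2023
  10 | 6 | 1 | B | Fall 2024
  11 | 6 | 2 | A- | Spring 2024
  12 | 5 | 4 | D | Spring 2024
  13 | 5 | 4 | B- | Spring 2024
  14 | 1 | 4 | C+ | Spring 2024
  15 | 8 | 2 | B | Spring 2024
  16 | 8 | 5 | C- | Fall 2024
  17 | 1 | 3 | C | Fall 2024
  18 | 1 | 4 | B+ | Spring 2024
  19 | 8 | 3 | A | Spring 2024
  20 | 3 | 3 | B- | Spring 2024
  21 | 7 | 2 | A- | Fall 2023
SELECT course_id, COUNT(*) AS enrollment_count FROM enrollments GROUP BY course_id HAVING COUNT(*) >= 3

Execution result:
course_id | enrollment_count
2 | 5
3 | 6
4 | 5
5 | 3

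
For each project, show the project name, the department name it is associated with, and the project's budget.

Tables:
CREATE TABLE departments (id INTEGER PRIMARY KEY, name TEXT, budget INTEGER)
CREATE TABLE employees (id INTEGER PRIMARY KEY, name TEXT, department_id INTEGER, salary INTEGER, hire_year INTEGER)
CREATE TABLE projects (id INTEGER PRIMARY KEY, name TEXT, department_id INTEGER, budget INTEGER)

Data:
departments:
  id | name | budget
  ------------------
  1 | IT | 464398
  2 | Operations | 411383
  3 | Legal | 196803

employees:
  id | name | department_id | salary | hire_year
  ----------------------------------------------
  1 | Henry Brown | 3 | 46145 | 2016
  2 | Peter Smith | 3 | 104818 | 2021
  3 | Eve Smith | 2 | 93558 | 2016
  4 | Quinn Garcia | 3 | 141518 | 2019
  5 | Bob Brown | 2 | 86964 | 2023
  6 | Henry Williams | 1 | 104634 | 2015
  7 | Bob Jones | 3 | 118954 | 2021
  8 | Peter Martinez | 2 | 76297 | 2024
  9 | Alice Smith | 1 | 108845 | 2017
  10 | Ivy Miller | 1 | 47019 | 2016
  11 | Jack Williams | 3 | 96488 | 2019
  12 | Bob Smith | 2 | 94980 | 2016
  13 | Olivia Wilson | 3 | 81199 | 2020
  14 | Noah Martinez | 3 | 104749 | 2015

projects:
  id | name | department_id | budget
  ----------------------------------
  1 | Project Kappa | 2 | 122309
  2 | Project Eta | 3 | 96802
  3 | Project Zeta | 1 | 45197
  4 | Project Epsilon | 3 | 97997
SELECT c.name, p.name AS department, c.budget FROM projects c JOIN departments p ON c.department_id = p.id

Execution result:
name | department | budget
Project Kappa | Operations | 122309
Project Eta | Legal | 96802
Project Zeta | IT | 45197
Project Epsilon | Legal | 97997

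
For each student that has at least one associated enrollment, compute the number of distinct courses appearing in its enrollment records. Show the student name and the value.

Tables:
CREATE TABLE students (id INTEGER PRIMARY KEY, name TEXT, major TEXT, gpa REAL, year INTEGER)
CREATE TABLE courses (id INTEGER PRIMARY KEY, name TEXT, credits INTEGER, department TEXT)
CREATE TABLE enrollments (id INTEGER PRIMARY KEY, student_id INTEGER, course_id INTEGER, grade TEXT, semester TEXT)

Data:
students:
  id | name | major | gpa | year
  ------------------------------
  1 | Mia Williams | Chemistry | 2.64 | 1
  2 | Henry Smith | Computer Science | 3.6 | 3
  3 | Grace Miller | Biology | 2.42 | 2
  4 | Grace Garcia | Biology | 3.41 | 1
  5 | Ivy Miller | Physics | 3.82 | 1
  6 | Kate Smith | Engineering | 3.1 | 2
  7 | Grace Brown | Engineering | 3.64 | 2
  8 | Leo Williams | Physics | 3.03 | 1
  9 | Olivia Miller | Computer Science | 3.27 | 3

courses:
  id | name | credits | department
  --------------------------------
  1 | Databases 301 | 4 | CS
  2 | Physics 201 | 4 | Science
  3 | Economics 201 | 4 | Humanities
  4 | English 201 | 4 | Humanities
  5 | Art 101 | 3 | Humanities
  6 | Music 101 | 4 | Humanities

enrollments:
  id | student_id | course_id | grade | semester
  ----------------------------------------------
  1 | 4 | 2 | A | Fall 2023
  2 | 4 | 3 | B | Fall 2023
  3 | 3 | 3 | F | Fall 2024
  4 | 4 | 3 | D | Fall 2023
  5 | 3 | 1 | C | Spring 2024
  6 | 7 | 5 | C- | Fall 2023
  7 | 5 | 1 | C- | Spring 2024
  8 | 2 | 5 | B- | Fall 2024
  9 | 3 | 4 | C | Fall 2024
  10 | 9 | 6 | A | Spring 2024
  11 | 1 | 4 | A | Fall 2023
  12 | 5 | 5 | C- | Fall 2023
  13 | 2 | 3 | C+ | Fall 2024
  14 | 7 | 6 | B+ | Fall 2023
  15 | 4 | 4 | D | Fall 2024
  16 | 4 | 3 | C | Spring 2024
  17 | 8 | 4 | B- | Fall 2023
SELECT p.name, COUNT(DISTINCT c.course_id) AS distinct_course_count FROM enrollments c JOIN students p ON c.student_id = p.id GROUP BY p.id, p.name

Execution result:
name | distinct_course_count
Mia Williams | 1
Henry Smith | 2
Grace Miller | 3
Grace Garcia | 3
Ivy Miller | 2
Grace Brown | 2
Leo Williams | 1
Olivia Miller | 1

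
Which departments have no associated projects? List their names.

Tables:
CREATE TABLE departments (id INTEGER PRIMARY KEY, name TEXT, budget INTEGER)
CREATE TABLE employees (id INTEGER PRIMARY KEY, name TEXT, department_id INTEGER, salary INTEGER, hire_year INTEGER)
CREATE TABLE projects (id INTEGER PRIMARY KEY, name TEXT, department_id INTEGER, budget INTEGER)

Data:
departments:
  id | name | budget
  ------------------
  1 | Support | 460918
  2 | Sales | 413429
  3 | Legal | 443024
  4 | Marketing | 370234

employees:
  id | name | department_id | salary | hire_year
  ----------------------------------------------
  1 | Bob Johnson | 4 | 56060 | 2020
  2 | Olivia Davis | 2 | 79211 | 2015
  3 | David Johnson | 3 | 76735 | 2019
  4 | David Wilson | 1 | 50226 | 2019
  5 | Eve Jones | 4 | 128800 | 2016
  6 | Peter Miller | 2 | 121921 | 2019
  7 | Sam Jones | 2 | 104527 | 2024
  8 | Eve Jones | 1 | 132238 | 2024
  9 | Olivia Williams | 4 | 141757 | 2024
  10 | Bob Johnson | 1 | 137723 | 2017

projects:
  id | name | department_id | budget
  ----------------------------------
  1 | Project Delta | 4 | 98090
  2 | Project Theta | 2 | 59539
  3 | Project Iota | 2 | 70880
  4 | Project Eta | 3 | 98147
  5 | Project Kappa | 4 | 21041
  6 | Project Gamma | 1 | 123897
SELECT p.name FROM departments p LEFT JOIN projects c ON c.department_id = p.id WHERE c.id IS NULL

Execution result:
(no rows)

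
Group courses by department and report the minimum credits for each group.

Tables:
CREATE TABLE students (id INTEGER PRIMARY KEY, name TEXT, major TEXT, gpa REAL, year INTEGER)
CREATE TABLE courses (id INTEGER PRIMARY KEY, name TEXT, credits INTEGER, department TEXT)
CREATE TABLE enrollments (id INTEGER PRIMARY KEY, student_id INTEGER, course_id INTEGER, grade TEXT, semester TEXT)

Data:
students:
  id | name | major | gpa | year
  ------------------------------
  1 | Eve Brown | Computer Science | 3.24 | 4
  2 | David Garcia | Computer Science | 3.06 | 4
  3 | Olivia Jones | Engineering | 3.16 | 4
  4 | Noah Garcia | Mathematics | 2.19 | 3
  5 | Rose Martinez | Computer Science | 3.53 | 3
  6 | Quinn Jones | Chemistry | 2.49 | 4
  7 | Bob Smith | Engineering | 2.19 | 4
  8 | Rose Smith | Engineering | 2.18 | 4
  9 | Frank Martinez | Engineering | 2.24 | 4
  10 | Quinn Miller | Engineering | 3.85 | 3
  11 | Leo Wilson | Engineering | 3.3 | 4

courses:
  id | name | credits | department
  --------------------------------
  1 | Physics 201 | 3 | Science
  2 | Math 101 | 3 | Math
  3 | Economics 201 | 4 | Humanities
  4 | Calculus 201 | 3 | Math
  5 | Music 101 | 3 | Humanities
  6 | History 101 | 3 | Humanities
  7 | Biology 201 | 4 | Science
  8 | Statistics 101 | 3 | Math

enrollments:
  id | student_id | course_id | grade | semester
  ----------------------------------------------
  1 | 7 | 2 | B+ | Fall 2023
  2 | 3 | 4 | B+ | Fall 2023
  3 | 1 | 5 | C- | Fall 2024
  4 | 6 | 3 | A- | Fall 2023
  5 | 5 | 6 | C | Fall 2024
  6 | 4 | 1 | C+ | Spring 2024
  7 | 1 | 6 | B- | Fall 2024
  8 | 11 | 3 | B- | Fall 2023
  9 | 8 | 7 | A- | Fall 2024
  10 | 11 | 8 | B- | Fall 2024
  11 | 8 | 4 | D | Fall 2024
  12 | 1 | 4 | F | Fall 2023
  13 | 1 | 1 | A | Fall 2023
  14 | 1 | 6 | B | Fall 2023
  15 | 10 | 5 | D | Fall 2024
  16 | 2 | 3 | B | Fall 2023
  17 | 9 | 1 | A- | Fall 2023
SELECT department, MIN(credits) AS min_credits FROM courses GROUP BY department

Execution result:
department | min_credits
Humanities | 3
Math | 3
Science | 3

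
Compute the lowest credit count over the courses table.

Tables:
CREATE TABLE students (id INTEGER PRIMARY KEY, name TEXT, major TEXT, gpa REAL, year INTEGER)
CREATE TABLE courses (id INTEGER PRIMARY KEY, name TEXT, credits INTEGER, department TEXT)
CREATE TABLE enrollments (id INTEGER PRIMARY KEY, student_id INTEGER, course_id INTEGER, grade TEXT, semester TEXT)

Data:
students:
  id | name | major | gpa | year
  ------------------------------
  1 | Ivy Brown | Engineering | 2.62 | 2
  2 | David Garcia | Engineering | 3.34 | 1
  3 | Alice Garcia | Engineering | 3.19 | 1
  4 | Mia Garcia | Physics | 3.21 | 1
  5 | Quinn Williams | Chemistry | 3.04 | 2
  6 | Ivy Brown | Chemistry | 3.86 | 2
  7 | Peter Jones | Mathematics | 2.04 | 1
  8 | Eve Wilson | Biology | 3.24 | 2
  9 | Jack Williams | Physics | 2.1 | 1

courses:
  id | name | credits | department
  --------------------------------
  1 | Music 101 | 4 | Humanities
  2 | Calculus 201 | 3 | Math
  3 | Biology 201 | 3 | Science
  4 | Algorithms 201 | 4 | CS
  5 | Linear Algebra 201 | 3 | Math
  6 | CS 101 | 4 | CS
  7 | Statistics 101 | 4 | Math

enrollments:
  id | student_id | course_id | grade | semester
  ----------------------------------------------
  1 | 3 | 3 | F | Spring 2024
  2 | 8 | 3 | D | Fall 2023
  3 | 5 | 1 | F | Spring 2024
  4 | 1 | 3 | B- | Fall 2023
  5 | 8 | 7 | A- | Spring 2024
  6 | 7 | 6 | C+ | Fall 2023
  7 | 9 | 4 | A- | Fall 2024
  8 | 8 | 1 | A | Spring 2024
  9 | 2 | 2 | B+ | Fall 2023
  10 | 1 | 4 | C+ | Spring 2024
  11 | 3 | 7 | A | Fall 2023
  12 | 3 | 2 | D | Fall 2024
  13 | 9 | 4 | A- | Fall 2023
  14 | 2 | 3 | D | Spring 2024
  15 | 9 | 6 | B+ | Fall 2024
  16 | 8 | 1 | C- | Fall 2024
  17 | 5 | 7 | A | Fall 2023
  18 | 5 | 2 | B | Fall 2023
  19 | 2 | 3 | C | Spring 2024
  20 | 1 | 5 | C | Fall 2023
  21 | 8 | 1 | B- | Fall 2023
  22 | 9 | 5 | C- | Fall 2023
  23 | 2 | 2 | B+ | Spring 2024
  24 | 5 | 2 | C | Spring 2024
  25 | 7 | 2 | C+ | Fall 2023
SELECT MIN(credits) FROM courses

Execution result:
3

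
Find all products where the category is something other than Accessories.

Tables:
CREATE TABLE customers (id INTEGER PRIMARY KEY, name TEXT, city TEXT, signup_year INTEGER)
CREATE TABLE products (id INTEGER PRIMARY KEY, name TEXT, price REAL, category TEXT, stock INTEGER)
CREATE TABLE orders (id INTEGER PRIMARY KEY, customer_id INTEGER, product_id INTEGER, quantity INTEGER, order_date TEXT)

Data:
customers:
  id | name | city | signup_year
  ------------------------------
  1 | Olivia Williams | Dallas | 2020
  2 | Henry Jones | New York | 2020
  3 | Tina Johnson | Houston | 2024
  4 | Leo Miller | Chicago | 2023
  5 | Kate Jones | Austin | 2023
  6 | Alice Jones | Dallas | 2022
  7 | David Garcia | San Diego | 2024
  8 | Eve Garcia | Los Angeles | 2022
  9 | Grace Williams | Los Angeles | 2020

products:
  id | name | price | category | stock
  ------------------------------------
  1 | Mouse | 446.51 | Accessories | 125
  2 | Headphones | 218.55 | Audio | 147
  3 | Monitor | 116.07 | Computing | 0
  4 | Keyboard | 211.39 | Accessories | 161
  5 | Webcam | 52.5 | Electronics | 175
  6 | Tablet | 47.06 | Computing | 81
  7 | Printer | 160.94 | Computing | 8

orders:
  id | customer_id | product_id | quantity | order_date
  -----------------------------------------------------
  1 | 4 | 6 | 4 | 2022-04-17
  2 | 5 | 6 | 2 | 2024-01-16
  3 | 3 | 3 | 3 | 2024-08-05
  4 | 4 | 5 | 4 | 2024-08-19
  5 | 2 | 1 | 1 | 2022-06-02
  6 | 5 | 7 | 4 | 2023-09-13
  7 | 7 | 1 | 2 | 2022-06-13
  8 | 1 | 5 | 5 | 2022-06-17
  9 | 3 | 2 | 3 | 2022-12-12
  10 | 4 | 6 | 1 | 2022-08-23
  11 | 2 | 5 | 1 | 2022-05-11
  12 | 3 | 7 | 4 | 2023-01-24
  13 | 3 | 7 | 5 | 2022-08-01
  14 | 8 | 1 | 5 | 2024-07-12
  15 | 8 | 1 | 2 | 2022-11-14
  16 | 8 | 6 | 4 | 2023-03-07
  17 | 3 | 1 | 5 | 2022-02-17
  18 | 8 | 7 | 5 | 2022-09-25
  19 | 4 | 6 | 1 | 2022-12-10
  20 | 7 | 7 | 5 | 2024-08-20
SELECT name, category FROM products WHERE category <> 'Accessories'

Execution result:
name | category
Headphones | Audio
Monitor | Computing
Webcam | Electronics
Tablet | Computing
Printer | Computing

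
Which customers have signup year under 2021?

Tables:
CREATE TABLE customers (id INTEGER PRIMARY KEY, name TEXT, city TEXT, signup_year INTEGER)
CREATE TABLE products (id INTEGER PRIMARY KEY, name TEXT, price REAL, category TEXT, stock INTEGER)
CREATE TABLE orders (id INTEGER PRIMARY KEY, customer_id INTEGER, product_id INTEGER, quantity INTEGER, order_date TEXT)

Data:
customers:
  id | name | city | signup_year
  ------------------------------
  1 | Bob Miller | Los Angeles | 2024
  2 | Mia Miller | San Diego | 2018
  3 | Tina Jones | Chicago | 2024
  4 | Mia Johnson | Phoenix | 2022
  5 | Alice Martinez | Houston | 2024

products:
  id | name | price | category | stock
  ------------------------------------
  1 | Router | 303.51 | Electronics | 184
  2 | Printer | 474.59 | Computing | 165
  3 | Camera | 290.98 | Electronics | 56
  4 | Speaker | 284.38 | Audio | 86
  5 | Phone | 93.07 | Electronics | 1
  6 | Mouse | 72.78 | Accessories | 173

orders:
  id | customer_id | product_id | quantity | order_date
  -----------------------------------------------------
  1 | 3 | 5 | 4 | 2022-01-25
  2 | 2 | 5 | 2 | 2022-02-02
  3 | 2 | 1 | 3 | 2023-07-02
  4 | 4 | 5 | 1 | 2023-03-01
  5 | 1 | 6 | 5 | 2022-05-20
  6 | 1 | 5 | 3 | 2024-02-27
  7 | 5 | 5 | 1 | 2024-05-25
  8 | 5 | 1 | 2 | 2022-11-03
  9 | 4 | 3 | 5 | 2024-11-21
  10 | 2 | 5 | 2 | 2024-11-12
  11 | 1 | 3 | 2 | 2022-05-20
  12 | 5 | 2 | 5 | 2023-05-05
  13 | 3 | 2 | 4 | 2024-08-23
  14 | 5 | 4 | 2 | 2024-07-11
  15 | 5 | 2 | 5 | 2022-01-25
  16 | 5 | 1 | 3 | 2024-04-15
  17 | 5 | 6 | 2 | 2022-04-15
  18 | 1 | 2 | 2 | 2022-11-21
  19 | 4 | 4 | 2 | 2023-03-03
SELECT name, signup_year FROM customers WHERE signup_year < 2021

Execution result:
name | signup_year
Mia Miller | 2018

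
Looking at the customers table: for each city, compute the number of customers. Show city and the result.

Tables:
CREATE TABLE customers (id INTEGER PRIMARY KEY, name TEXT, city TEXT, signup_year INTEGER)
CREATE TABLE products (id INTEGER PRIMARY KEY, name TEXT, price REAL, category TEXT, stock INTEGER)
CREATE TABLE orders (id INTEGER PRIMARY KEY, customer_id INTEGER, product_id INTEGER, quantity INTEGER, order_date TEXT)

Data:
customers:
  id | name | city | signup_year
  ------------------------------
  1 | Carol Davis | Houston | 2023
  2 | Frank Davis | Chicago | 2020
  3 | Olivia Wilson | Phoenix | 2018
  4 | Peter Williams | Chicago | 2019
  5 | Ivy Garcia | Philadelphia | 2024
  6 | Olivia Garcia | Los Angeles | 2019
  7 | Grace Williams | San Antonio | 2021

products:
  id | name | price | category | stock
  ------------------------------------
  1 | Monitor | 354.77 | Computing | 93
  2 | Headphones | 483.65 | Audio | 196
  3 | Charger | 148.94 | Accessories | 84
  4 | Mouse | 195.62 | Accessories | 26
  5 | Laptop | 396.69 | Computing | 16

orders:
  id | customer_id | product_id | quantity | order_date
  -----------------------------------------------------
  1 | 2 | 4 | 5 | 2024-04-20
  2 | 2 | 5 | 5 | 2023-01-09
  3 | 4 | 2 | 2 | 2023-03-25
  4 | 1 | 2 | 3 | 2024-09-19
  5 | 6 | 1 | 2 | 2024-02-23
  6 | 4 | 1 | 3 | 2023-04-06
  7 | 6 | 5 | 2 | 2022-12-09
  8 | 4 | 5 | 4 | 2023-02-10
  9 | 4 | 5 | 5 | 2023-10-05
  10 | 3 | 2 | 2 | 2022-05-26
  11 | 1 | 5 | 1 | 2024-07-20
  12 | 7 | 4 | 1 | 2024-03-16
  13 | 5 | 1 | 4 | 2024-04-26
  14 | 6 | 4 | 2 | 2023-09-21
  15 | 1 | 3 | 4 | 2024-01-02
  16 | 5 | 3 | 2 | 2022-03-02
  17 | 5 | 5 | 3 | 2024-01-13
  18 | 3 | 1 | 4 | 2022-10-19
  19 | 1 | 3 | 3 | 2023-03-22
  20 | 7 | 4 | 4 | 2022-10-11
SELECT city, COUNT(*) AS n FROM customers GROUP BY city

Execution result:
city | n
Chicago | 2
Houston | 1
Los Angeles | 1
Philadelphia | 1
Phoenix | 1
San Antonio | 1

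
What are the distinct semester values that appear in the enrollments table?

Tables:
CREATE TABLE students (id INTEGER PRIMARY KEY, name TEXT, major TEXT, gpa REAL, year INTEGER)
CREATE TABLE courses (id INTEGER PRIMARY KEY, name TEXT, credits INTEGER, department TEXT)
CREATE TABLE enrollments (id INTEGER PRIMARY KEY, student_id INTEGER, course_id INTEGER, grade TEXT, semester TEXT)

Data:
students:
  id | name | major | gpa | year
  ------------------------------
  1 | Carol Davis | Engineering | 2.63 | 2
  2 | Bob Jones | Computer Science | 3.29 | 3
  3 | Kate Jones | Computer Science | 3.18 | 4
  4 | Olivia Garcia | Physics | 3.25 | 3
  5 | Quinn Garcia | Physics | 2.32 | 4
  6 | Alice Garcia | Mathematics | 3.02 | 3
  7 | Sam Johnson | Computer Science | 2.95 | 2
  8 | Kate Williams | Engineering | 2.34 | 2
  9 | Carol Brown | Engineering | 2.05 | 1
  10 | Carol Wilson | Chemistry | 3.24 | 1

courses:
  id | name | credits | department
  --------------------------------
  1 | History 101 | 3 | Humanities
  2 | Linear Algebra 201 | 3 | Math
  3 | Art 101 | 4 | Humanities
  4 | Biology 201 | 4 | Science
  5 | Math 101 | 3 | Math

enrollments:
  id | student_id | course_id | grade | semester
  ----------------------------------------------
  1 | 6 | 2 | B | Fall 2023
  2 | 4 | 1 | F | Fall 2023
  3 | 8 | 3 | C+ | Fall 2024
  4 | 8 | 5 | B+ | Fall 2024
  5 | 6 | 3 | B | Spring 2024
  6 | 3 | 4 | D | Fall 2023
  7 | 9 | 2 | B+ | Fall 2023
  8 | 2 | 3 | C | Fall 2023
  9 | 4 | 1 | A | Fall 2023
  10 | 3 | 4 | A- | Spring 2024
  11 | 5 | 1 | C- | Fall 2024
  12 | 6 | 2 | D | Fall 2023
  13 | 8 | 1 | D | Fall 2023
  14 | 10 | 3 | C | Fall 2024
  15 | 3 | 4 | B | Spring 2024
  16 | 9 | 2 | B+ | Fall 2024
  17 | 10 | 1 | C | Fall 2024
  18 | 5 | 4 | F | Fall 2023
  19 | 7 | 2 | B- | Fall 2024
SELECT DISTINCT semester FROM enrollments

Execution result:
semester
Fall 2023
Fall 2024
Spring 2024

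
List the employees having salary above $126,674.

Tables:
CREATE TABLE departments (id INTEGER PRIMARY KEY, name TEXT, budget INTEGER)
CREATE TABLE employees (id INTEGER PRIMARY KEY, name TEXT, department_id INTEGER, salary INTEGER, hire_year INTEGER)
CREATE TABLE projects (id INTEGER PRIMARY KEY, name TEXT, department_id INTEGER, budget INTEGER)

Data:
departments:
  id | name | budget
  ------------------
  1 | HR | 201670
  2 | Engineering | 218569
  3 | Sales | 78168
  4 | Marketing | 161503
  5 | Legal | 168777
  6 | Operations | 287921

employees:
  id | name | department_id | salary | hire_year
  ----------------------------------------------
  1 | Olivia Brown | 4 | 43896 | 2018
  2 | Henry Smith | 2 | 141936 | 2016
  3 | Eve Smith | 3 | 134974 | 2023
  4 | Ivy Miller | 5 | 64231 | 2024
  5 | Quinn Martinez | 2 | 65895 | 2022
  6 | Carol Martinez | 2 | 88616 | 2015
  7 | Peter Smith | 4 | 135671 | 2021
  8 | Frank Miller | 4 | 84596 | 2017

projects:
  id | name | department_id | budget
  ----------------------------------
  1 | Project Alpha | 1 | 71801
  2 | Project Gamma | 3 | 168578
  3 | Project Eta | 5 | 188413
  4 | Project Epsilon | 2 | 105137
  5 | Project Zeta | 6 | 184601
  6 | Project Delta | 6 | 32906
SELECT name, salary FROM employees WHERE salary > 126674

Execution result:
name | salary
Henry Smith | 141936
Eve Smith | 134974
Peter Smith | 135671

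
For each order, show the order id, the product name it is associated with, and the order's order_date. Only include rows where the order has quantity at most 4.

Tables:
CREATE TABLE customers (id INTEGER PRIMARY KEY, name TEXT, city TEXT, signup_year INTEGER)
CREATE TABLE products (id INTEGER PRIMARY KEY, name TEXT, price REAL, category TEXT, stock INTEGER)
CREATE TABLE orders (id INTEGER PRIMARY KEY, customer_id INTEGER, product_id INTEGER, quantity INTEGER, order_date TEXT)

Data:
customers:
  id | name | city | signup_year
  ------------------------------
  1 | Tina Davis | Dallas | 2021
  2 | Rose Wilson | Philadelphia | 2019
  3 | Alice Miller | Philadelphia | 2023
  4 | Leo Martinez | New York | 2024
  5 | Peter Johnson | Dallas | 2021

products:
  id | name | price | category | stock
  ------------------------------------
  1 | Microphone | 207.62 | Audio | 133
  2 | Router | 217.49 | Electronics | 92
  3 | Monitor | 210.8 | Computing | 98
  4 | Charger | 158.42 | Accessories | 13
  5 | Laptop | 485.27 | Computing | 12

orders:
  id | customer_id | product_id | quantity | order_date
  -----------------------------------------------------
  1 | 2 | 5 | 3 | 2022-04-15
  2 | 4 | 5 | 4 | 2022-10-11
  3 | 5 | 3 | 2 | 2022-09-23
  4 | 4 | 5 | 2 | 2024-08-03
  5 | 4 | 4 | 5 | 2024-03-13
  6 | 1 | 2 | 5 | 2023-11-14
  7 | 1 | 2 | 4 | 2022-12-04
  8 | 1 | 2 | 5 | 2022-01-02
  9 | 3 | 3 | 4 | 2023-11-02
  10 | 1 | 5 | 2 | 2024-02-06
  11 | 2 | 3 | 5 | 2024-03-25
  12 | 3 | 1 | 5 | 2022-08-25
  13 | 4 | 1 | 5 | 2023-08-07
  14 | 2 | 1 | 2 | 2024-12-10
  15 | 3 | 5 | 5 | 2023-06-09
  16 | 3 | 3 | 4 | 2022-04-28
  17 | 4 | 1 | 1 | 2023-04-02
SELECT c.id, p.name AS product, c.order_date FROM orders c JOIN products p ON c.product_id = p.id WHERE c.quantity <= 4

Execution result:
id | product | order_date
1 | Laptop | 2022-04-15
2 | Laptop | 2022-10-11
3 | Monitor | 2022-09-23
4 | Laptop | 2024-08-03
7 | Router | 2022-12-04
9 | Monitor | 2023-11-02
10 | Laptop | 2024-02-06
14 | Microphone | 2024-12-10
16 | Monitor | 2022-04-28
17 | Microphone | 2023-04-02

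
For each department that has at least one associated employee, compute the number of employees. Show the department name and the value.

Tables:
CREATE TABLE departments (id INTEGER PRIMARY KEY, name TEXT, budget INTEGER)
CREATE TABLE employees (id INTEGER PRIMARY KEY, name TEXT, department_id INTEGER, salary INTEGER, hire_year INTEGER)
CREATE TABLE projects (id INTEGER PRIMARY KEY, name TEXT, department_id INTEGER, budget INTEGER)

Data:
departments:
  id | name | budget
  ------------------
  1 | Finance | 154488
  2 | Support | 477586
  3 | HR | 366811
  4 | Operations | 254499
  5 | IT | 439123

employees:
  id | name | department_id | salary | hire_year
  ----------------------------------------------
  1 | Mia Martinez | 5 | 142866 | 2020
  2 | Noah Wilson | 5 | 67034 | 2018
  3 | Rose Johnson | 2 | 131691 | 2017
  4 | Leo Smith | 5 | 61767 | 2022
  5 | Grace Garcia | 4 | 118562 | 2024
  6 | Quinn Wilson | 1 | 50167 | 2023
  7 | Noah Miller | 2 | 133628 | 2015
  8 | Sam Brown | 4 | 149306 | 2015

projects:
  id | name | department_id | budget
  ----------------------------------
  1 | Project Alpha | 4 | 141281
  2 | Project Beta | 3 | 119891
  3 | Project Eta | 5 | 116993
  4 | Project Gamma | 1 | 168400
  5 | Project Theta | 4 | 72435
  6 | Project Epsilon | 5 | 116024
SELECT p.name, COUNT(*) AS n FROM employees c JOIN departments p ON c.department_id = p.id GROUP BY p.id, p.name

Execution result:
name | n
Finance | 1
Support | 2
Operations | 2
IT | 3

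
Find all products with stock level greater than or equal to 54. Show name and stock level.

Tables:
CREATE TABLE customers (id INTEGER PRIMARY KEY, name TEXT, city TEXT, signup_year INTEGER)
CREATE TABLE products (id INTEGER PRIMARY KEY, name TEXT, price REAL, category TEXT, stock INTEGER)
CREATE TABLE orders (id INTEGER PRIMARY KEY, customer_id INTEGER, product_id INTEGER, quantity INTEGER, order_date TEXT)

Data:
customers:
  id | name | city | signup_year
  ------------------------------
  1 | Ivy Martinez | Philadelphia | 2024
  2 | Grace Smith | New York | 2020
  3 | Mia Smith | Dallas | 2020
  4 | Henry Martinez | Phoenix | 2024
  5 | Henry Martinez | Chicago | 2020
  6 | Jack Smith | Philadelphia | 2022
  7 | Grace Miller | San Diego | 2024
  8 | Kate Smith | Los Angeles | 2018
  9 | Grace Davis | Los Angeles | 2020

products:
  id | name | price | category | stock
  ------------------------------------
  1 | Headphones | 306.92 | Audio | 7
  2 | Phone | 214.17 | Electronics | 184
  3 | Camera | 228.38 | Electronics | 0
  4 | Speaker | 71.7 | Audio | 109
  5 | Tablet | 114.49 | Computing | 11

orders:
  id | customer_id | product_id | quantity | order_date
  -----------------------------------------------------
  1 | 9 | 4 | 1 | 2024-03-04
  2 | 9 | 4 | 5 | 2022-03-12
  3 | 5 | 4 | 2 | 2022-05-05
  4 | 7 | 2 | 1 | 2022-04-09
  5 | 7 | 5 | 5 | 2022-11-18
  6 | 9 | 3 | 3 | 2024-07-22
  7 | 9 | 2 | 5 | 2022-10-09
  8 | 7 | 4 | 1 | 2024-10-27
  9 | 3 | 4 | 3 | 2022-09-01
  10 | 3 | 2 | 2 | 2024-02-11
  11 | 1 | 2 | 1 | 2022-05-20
SELECT name, stock FROM products WHERE stock >= 54

Execution result:
name | stock
Phone | 184
Speaker | 109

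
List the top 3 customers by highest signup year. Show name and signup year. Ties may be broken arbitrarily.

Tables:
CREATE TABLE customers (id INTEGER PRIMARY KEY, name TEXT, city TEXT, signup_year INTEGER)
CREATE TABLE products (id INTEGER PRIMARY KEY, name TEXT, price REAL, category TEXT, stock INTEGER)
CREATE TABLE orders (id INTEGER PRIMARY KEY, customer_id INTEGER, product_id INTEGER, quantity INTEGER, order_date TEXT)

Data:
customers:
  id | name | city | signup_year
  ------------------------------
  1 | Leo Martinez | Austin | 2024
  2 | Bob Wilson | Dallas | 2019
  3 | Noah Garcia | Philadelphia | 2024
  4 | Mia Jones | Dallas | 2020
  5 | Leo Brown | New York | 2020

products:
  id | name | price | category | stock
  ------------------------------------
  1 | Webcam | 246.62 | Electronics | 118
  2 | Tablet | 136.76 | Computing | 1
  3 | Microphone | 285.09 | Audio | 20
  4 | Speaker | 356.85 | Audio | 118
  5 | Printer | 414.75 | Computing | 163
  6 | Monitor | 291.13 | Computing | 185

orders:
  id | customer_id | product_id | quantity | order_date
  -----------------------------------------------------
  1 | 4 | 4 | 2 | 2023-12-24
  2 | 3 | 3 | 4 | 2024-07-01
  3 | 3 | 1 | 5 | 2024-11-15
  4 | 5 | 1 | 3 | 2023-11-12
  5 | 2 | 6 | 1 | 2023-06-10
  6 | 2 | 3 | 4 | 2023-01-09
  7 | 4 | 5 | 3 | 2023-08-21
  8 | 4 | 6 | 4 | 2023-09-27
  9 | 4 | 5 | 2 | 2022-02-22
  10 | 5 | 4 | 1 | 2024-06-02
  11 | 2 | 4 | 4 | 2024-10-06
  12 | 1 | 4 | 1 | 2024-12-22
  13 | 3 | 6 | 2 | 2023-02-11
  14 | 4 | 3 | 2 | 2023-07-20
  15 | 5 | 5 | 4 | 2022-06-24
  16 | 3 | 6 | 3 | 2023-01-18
SELECT name, signup_year FROM customers ORDER BY signup_year DESC LIMIT 3

Execution result:
name | signup_year
Leo Martinez | 2024
Noah Garcia | 2024
Mia Jones | 2020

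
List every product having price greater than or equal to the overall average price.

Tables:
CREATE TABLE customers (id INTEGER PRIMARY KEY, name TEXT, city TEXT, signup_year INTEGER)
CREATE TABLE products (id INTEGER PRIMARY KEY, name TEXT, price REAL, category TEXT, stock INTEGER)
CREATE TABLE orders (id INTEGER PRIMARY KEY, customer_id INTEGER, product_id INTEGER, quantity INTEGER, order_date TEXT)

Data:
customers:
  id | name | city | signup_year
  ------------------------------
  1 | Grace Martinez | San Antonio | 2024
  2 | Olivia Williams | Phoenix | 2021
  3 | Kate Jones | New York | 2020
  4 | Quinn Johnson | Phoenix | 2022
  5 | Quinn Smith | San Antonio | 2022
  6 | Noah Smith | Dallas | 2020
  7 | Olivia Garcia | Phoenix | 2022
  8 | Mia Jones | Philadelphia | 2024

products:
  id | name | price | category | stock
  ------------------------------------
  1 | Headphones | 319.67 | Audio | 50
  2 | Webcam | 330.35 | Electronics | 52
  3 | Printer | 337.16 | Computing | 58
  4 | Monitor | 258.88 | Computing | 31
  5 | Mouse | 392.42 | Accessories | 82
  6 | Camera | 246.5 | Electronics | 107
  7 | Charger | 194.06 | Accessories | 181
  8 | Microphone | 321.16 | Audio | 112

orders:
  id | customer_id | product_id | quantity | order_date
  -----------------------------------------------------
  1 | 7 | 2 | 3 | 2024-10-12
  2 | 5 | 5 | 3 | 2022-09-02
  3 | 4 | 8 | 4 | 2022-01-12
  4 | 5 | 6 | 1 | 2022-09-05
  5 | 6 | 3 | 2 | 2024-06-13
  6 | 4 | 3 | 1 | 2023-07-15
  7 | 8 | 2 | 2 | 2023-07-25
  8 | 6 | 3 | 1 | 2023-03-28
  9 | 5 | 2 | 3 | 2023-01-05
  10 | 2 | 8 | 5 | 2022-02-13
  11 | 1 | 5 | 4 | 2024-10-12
SELECT name, price FROM products WHERE price >= (SELECT AVG(price) FROM products)

Execution result:
name | price
Headphones | 319.67
Webcam | 330.35
Printer | 337.16
Mouse | 392.42
Microphone | 321.16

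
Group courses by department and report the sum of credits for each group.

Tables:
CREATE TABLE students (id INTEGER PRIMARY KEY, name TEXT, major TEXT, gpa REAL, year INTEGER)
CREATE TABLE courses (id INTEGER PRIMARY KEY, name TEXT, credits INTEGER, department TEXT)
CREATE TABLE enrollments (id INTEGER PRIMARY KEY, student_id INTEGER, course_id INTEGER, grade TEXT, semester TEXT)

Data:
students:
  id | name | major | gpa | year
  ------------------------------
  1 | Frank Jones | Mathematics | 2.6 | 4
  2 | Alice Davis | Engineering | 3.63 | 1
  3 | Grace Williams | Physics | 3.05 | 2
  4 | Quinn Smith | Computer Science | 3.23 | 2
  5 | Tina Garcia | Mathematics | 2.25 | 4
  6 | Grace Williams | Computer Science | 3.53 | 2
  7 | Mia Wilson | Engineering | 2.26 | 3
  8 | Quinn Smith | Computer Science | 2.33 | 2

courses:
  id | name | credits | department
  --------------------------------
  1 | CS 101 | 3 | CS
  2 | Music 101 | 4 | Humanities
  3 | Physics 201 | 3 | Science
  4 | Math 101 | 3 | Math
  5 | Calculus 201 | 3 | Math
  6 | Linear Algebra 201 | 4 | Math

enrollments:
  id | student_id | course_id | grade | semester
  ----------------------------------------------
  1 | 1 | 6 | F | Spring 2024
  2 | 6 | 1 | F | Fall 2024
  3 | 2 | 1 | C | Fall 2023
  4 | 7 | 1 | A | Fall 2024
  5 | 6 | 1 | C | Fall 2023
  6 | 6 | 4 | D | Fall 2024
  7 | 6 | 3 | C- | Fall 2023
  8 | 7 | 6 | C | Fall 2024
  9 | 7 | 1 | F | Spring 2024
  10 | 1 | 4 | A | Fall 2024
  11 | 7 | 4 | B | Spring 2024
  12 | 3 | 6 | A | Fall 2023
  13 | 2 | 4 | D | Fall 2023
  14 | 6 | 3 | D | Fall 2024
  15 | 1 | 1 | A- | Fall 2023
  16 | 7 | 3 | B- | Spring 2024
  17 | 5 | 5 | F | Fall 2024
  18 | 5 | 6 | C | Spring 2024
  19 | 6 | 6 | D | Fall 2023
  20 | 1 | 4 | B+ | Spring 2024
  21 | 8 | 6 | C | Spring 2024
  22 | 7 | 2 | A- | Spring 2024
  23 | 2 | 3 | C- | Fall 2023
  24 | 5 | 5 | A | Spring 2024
SELECT department, SUM(credits) AS sum_credits FROM courses GROUP BY department

Execution result:
department | sum_credits
CS | 3
Humanities | 4
Math | 10
Science | 3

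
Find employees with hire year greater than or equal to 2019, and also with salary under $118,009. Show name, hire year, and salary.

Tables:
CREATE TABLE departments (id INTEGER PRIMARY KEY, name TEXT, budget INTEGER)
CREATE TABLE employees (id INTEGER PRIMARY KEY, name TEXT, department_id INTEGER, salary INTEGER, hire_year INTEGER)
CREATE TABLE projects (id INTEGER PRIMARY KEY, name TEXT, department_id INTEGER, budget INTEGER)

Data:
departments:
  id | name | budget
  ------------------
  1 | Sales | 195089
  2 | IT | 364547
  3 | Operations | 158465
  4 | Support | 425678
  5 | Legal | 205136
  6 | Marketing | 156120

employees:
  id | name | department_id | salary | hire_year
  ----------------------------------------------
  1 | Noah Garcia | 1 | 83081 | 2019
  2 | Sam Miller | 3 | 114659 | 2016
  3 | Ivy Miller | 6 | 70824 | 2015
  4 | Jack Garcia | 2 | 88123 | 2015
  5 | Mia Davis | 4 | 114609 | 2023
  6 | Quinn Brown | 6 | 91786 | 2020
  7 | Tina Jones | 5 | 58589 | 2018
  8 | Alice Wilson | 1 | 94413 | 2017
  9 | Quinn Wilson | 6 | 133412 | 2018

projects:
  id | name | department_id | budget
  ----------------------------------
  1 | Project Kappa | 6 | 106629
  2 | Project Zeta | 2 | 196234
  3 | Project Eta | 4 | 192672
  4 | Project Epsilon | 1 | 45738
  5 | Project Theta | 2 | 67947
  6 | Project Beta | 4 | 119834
SELECT name, hire_year, salary FROM employees WHERE hire_year >= 2019 AND salary < 118009

Execution result:
name | hire_year | salary
Noah Garcia | 2019 | 83081
Mia Davis | 2023 | 114609
Quinn Brown | 2020 | 91786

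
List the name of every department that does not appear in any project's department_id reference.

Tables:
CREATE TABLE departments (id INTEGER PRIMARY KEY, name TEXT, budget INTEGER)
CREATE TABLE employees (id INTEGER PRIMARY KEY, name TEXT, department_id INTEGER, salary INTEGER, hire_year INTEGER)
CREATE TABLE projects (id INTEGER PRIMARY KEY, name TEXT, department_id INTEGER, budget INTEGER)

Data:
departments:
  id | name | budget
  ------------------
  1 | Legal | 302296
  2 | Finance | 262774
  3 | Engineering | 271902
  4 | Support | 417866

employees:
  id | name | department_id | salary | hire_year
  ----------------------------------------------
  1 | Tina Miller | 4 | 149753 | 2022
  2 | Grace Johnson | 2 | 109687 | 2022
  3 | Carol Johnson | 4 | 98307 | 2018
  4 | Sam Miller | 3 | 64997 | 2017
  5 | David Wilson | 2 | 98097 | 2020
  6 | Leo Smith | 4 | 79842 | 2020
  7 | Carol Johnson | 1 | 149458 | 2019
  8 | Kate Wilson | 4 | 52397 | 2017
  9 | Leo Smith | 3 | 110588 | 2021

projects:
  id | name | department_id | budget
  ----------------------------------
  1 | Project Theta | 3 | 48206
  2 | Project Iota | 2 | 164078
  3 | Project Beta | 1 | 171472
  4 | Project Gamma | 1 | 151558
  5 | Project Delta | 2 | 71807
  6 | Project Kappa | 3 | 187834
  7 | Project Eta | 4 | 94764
SELECT p.name FROM departments p LEFT JOIN projects c ON c.department_id = p.id WHERE c.id IS NULL

Execution result:
(no rows)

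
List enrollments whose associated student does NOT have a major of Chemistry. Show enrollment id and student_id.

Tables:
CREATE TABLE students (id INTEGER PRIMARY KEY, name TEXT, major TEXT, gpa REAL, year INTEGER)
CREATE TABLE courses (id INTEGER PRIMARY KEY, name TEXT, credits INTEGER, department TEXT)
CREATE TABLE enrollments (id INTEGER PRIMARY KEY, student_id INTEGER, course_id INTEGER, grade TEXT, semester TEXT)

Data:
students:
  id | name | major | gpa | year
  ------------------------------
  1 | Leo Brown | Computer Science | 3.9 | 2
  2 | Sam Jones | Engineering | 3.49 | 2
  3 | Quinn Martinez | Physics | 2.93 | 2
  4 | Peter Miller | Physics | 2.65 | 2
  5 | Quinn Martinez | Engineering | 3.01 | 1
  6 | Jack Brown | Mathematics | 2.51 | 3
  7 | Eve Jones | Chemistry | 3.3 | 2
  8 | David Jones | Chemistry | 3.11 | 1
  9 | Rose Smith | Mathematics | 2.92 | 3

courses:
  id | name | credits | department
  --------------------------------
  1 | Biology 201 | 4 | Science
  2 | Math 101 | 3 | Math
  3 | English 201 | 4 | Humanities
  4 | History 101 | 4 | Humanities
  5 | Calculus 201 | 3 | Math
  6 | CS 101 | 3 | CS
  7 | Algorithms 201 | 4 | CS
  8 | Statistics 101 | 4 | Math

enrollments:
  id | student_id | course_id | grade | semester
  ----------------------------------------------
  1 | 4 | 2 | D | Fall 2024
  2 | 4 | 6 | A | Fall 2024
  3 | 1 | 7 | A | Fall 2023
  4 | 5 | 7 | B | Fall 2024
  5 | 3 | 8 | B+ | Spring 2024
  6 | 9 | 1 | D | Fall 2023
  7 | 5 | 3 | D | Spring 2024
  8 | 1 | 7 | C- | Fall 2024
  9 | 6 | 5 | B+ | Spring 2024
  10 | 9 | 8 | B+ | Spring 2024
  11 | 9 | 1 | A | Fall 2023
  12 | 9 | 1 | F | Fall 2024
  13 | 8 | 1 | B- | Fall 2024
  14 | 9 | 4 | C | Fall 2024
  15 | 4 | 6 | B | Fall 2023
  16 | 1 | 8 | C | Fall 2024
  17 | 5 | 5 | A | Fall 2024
SELECT id, student_id FROM enrollments WHERE student_id NOT IN (SELECT id FROM students WHERE major = 'Chemistry')

Execution result:
id | student_id
1 | 4
2 | 4
3 | 1
4 | 5
5 | 3
6 | 9
7 | 5
8 | 1
9 | 6
10 | 9
11 | 9
12 | 9
14 | 9
15 | 4
16 | 1
17 | 5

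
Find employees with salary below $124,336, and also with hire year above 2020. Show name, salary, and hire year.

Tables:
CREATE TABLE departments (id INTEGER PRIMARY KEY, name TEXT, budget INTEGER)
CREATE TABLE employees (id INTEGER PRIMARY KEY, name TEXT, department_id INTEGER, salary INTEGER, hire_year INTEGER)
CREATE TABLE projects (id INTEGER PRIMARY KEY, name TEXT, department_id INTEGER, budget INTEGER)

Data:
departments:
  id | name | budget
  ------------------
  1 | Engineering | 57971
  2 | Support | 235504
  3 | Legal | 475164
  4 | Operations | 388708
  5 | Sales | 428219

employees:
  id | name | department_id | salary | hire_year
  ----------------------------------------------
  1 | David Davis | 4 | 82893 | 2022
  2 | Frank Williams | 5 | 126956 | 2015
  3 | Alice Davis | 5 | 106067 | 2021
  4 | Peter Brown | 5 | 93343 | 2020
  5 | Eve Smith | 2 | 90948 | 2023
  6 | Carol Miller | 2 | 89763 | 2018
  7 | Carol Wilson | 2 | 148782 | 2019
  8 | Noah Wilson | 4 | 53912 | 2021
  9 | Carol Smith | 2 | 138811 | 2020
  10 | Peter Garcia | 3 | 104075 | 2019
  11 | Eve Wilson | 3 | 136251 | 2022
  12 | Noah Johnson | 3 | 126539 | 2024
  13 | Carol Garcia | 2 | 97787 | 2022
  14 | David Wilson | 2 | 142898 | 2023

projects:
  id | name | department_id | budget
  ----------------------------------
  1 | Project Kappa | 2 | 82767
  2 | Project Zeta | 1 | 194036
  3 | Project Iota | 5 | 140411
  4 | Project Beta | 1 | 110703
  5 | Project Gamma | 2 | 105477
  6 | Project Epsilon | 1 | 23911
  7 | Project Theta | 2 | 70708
SELECT name, salary, hire_year FROM employees WHERE salary < 124336 AND hire_year > 2020

Execution result:
name | salary | hire_year
David Davis | 82893 | 2022
Alice Davis | 106067 | 2021
Eve Smith | 90948 | 2023
Noah Wilson | 53912 | 2021
Carol Garcia | 97787 | 2022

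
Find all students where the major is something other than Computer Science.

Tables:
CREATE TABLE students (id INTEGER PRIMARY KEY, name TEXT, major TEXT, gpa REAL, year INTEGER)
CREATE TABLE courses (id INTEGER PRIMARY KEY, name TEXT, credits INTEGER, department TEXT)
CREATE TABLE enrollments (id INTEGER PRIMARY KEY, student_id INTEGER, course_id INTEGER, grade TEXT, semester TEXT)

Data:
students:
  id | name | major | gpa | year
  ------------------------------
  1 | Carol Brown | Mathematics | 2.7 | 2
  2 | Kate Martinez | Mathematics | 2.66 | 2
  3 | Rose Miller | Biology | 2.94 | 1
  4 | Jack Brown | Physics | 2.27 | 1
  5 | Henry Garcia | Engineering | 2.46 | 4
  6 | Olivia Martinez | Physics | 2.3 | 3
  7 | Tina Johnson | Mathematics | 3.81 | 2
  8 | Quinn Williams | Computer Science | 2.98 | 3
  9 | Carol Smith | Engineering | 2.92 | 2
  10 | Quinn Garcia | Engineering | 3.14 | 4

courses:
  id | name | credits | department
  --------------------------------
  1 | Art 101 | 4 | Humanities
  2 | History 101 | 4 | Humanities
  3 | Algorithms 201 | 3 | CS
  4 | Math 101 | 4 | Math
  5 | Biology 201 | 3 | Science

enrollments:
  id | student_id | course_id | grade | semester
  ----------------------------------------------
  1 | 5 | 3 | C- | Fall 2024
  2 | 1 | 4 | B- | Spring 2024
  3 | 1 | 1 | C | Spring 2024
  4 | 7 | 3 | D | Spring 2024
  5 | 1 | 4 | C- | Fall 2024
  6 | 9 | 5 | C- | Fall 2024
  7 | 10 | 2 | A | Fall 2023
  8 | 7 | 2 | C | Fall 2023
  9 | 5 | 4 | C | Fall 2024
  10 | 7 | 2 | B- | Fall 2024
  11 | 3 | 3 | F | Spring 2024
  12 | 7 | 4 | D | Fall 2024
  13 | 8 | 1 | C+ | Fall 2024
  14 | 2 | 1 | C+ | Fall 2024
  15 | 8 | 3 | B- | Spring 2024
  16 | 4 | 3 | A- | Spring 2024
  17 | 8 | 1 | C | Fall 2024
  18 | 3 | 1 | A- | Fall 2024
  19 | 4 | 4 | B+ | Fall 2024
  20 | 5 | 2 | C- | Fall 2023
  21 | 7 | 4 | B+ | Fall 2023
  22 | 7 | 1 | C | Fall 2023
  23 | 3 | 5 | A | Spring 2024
SELECT name, major FROM students WHERE major <> 'Computer Science'

Execution result:
name | major
Carol Brown | Mathematics
Kate Martinez | Mathematics
Rose Miller | Biology
Jack Brown | Physics
Henry Garcia | Engineering
Olivia Martinez | Physics
Tina Johnson | Mathematics
Carol Smith | Engineering
Quinn Garcia | Engineering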